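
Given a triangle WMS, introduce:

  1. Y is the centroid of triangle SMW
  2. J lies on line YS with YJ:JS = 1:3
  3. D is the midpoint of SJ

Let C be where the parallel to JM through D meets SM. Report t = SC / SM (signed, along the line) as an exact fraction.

t = 1/2

Work in coordinates with W = (0, 0), M = (1, 0), S = (0, 1).
1. Y is the centroid of triangle SMW ⇒ Y = (1/3, 1/3)
2. J lies on line YS with YJ:JS = 1:3 ⇒ J = (1/4, 1/2)
3. D is the midpoint of SJ ⇒ D = (1/8, 3/4)
through D parallel to JM: direction (3/4, -1/2); meets SM at C = (1/2, 1/2)
C = S + t·(M−S) with t = 1/2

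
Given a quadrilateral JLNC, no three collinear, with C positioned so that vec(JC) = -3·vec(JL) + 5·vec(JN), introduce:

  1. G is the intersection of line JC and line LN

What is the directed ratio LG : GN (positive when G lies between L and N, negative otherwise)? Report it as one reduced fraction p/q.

Set J = (0, 0), L = (1, 0), N = (0, 1), C = (-3, 5); any affine frame gives the same invariant.
1. G is the intersection of line JC and line LN ⇒ G = (-3/2, 5/2)
G = L + t·(N−L) with t = 5/2, so LG:GN = t:(1−t) = 5/2:-3/2

LG:GN = -5/3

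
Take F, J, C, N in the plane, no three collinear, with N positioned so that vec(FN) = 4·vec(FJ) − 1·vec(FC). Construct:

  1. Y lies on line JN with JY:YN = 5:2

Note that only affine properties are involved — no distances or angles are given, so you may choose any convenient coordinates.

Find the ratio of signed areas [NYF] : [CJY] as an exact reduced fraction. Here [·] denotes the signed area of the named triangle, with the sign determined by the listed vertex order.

[NYF]:[CJY] = 1/5

Choose coordinates F = (0, 0), J = (1, 0), C = (0, 1), N = (4, -1).
1. Y lies on line JN with JY:YN = 5:2 ⇒ Y = (22/7, -5/7)
2·[NYF] = 2/7, 2·[CJY] = 10/7
[NYF]:[CJY] = 2/7:10/7 = 1/5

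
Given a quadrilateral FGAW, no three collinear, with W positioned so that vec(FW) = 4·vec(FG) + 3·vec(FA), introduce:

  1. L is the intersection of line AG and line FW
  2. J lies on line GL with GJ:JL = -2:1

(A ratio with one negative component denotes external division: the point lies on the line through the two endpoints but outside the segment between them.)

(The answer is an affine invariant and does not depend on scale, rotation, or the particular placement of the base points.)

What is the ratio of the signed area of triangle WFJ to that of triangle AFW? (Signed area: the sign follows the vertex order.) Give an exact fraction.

Choose coordinates F = (0, 0), G = (1, 0), A = (0, 1), W = (4, 3).
1. L is the intersection of line AG and line FW ⇒ L = (4/7, 3/7)
2. J lies on line GL with GJ:JL = -2:1 ⇒ J = (1/7, 6/7)
2·[WFJ] = -3, 2·[AFW] = 4
[WFJ]:[AFW] = -3:4 = -3/4

[WFJ]:[AFW] = -3/4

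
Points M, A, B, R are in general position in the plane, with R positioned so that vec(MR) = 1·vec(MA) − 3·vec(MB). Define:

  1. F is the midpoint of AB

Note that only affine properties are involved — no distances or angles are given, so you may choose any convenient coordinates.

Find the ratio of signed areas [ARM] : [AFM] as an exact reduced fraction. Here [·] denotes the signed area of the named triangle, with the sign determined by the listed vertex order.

[ARM]:[AFM] = -6

Set M = (0, 0), A = (1, 0), B = (0, 1), R = (1, -3); any affine frame gives the same invariant.
1. F is the midpoint of AB ⇒ F = (1/2, 1/2)
2·[ARM] = -3, 2·[AFM] = 1/2
[ARM]:[AFM] = -3:1/2 = -6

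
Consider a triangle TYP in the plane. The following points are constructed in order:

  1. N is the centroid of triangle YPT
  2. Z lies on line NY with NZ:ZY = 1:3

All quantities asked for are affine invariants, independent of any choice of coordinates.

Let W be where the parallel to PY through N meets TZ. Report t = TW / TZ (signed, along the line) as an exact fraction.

t = 8/9

Set T = (0, 0), Y = (1, 0), P = (0, 1); any affine frame gives the same invariant.
1. N is the centroid of triangle YPT ⇒ N = (1/3, 1/3)
2. Z lies on line NY with NZ:ZY = 1:3 ⇒ Z = (1/2, 1/4)
through N parallel to PY: direction (1, -1); meets TZ at W = (4/9, 2/9)
W = T + t·(Z−T) with t = 8/9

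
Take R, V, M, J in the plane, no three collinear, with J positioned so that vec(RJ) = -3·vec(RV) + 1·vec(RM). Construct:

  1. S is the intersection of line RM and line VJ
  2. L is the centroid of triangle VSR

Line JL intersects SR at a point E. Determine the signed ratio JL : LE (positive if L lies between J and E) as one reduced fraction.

Assign R = (0, 0), V = (1, 0), M = (0, 1), J = (-3, 1) — the answer is frame-independent, so this choice is without loss of generality.
1. S is the intersection of line RM and line VJ ⇒ S = (0, 1/4)
2. L is the centroid of triangle VSR ⇒ L = (1/3, 1/12)
line JL meets SR at E = (0, 7/40)
L = J + t·(E−J) with t = 10/9, so JL:LE = 10/9:-1/9

JL:LE = -10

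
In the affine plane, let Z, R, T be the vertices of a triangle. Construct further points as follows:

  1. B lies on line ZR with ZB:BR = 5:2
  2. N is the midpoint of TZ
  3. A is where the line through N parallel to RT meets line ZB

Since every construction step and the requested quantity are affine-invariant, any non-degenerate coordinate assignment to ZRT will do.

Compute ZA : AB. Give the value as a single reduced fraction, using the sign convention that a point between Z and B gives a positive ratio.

ZA:AB = 7/3

Choose coordinates Z = (0, 0), R = (1, 0), T = (0, 1).
1. B lies on line ZR with ZB:BR = 5:2 ⇒ B = (5/7, 0)
2. N is the midpoint of TZ ⇒ N = (0, 1/2)
3. A is where the line through N parallel to RT meets line ZB ⇒ A = (1/2, 0)
A = Z + t·(B−Z) with t = 7/10, so ZA:AB = t:(1−t) = 7/10:3/10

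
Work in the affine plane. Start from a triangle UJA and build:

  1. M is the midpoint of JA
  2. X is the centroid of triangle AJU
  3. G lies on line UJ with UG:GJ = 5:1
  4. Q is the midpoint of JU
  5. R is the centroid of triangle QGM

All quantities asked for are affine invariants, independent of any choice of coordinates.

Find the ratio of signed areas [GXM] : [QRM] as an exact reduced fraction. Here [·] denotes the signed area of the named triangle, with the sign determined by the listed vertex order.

Choose coordinates U = (0, 0), J = (1, 0), A = (0, 1).
1. M is the midpoint of JA ⇒ M = (1/2, 1/2)
2. X is the centroid of triangle AJU ⇒ X = (1/3, 1/3)
3. G lies on line UJ with UG:GJ = 5:1 ⇒ G = (5/6, 0)
4. Q is the midpoint of JU ⇒ Q = (1/2, 0)
5. R is the centroid of triangle QGM ⇒ R = (11/18, 1/6)
2·[GXM] = -5/36, 2·[QRM] = 1/18
[GXM]:[QRM] = -5/36:1/18 = -5/2

[GXM]:[QRM] = -5/2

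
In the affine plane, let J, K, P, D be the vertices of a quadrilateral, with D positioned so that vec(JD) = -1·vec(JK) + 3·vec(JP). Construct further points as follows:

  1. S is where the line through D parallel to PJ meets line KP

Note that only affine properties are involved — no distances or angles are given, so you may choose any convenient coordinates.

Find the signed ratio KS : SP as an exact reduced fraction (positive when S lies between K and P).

Set J = (0, 0), K = (1, 0), P = (0, 1), D = (-1, 3); any affine frame gives the same invariant.
1. S is where the line through D parallel to PJ meets line KP ⇒ S = (-1, 2)
S = K + t·(P−K) with t = 2, so KS:SP = t:(1−t) = 2:-1

KS:SP = -2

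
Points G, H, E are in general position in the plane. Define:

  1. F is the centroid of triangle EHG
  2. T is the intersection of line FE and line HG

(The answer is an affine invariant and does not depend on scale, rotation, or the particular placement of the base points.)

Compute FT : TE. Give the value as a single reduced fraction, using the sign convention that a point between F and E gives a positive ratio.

Choose coordinates G = (0, 0), H = (1, 0), E = (0, 1).
1. F is the centroid of triangle EHG ⇒ F = (1/3, 1/3)
2. T is the intersection of line FE and line HG ⇒ T = (1/2, 0)
T = F + t·(E−F) with t = -1/2, so FT:TE = t:(1−t) = -1/2:3/2

FT:TE = -1/3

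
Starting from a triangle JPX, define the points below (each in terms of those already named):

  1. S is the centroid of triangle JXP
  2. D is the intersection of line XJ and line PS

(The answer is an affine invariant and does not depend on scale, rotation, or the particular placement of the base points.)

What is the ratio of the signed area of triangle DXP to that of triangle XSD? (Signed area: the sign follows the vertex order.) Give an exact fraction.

Assign J = (0, 0), P = (1, 0), X = (0, 1) — the answer is frame-independent, so this choice is without loss of generality.
1. S is the centroid of triangle JXP ⇒ S = (1/3, 1/3)
2. D is the intersection of line XJ and line PS ⇒ D = (0, 1/2)
2·[DXP] = -1/2, 2·[XSD] = -1/6
[DXP]:[XSD] = -1/2:-1/6 = 3

[DXP]:[XSD] = 3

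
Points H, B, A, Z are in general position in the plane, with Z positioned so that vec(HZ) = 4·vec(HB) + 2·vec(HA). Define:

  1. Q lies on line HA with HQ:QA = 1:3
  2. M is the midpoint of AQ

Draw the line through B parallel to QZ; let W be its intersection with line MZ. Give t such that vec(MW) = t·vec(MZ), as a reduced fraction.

t = 17/6

Set H = (0, 0), B = (1, 0), A = (0, 1), Z = (4, 2); any affine frame gives the same invariant.
1. Q lies on line HA with HQ:QA = 1:3 ⇒ Q = (0, 1/4)
2. M is the midpoint of AQ ⇒ M = (0, 5/8)
through B parallel to QZ: direction (4, 7/4); meets MZ at W = (34/3, 217/48)
W = M + t·(Z−M) with t = 17/6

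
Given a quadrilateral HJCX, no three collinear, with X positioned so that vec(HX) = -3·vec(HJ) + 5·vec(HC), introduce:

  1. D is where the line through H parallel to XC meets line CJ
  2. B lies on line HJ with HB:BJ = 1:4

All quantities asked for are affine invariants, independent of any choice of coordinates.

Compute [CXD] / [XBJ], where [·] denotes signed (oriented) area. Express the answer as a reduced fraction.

[CXD]:[XBJ] = 3/4

Work in coordinates with H = (0, 0), J = (1, 0), C = (0, 1), X = (-3, 5).
1. D is where the line through H parallel to XC meets line CJ ⇒ D = (-3, 4)
2. B lies on line HJ with HB:BJ = 1:4 ⇒ B = (1/5, 0)
2·[CXD] = 3, 2·[XBJ] = 4
[CXD]:[XBJ] = 3:4 = 3/4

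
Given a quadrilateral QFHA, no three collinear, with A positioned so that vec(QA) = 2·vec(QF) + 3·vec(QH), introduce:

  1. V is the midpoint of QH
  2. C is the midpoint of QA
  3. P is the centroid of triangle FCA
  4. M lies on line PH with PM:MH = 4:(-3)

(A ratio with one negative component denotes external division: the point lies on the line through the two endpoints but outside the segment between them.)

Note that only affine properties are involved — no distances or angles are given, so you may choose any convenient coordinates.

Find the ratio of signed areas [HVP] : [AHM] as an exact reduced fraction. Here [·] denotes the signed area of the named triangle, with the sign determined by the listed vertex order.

Assign Q = (0, 0), F = (1, 0), H = (0, 1), A = (2, 3) — the answer is frame-independent, so this choice is without loss of generality.
1. V is the midpoint of QH ⇒ V = (0, 1/2)
2. C is the midpoint of QA ⇒ C = (1, 3/2)
3. P is the centroid of triangle FCA ⇒ P = (4/3, 3/2)
4. M lies on line PH with PM:MH = 4:(-3) ⇒ M = (-4, -1/2)
2·[HVP] = 2/3, 2·[AHM] = -5
[HVP]:[AHM] = 2/3:-5 = -2/15

[HVP]:[AHM] = -2/15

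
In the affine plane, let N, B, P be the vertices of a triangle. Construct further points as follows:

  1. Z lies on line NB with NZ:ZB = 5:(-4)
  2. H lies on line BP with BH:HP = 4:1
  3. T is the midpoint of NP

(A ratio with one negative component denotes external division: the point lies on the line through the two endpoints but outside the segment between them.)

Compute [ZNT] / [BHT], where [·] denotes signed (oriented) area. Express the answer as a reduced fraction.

[ZNT]:[BHT] = -25/4

Work in coordinates with N = (0, 0), B = (1, 0), P = (0, 1).
1. Z lies on line NB with NZ:ZB = 5:(-4) ⇒ Z = (5, 0)
2. H lies on line BP with BH:HP = 4:1 ⇒ H = (1/5, 4/5)
3. T is the midpoint of NP ⇒ T = (0, 1/2)
2·[ZNT] = -5/2, 2·[BHT] = 2/5
[ZNT]:[BHT] = -5/2:2/5 = -25/4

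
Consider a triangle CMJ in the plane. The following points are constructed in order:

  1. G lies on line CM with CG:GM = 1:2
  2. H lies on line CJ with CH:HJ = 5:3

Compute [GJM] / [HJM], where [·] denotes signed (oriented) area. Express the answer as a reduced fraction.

Choose coordinates C = (0, 0), M = (1, 0), J = (0, 1).
1. G lies on line CM with CG:GM = 1:2 ⇒ G = (1/3, 0)
2. H lies on line CJ with CH:HJ = 5:3 ⇒ H = (0, 5/8)
2·[GJM] = -2/3, 2·[HJM] = -3/8
[GJM]:[HJM] = -2/3:-3/8 = 16/9

[GJM]:[HJM] = 16/9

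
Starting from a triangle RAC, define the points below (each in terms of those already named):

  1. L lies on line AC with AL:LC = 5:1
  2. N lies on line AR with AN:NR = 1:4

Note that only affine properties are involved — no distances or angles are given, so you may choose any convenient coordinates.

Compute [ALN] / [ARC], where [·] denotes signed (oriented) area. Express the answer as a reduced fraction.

Assign R = (0, 0), A = (1, 0), C = (0, 1) — the answer is frame-independent, so this choice is without loss of generality.
1. L lies on line AC with AL:LC = 5:1 ⇒ L = (1/6, 5/6)
2. N lies on line AR with AN:NR = 1:4 ⇒ N = (4/5, 0)
2·[ALN] = 1/6, 2·[ARC] = -1
[ALN]:[ARC] = 1/6:-1 = -1/6

[ALN]:[ARC] = -1/6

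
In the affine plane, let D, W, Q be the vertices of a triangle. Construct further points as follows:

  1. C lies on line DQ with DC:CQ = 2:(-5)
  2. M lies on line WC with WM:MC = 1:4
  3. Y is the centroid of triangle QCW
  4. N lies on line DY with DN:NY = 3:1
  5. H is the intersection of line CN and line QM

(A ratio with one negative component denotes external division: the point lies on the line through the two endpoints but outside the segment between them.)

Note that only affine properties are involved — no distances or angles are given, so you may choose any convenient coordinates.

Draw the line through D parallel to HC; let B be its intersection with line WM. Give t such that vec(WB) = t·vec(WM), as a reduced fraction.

Assign D = (0, 0), W = (1, 0), Q = (0, 1) — the answer is frame-independent, so this choice is without loss of generality.
1. C lies on line DQ with DC:CQ = 2:(-5) ⇒ C = (0, -2/3)
2. M lies on line WC with WM:MC = 1:4 ⇒ M = (4/5, -2/15)
3. Y is the centroid of triangle QCW ⇒ Y = (1/3, 1/9)
4. N lies on line DY with DN:NY = 3:1 ⇒ N = (1/4, 1/12)
5. H is the intersection of line CN and line QM ⇒ H = (20/53, 74/159)
through D parallel to HC: direction (-20/53, -60/53); meets WM at B = (-2/7, -6/7)
B = W + t·(M−W) with t = 45/7

t = 45/7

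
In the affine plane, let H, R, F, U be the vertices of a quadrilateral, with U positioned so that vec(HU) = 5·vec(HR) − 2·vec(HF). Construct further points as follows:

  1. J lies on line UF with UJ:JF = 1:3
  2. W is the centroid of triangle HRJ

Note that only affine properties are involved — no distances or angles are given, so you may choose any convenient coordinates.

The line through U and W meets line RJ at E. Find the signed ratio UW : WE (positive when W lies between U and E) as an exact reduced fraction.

UW:WE = 1/5

Work in coordinates with H = (0, 0), R = (1, 0), F = (0, 1), U = (5, -2).
1. J lies on line UF with UJ:JF = 1:3 ⇒ J = (15/4, -5/4)
2. W is the centroid of triangle HRJ ⇒ W = (19/12, -5/12)
line UW meets RJ at E = (-31/2, 15/2)
W = U + t·(E−U) with t = 1/6, so UW:WE = 1/6:5/6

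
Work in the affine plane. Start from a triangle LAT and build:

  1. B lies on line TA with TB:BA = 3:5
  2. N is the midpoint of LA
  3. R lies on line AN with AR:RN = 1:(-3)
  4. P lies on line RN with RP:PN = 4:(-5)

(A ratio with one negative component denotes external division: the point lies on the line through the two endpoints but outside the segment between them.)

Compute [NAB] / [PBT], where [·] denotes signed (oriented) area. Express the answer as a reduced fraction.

Work in coordinates with L = (0, 0), A = (1, 0), T = (0, 1).
1. B lies on line TA with TB:BA = 3:5 ⇒ B = (3/8, 5/8)
2. N is the midpoint of LA ⇒ N = (1/2, 0)
3. R lies on line AN with AR:RN = 1:(-3) ⇒ R = (5/4, 0)
4. P lies on line RN with RP:PN = 4:(-5) ⇒ P = (17/4, 0)
2·[NAB] = 5/16, 2·[PBT] = -39/32
[NAB]:[PBT] = 5/16:-39/32 = -10/39

[NAB]:[PBT] = -10/39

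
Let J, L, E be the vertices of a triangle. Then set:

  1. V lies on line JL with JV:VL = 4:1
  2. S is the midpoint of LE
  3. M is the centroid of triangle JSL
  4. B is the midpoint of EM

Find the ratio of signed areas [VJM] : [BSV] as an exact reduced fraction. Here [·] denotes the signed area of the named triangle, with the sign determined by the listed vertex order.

Work in coordinates with J = (0, 0), L = (1, 0), E = (0, 1).
1. V lies on line JL with JV:VL = 4:1 ⇒ V = (4/5, 0)
2. S is the midpoint of LE ⇒ S = (1/2, 1/2)
3. M is the centroid of triangle JSL ⇒ M = (1/2, 1/6)
4. B is the midpoint of EM ⇒ B = (1/4, 7/12)
2·[VJM] = -2/15, 2·[BSV] = -1/10
[VJM]:[BSV] = -2/15:-1/10 = 4/3

[VJM]:[BSV] = 4/3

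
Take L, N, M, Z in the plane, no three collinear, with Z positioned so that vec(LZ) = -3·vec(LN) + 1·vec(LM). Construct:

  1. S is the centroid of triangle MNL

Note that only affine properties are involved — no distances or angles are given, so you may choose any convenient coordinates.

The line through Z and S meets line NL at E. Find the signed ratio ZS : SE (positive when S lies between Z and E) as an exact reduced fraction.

Set L = (0, 0), N = (1, 0), M = (0, 1), Z = (-3, 1); any affine frame gives the same invariant.
1. S is the centroid of triangle MNL ⇒ S = (1/3, 1/3)
line ZS meets NL at E = (2, 0)
S = Z + t·(E−Z) with t = 2/3, so ZS:SE = 2/3:1/3

ZS:SE = 2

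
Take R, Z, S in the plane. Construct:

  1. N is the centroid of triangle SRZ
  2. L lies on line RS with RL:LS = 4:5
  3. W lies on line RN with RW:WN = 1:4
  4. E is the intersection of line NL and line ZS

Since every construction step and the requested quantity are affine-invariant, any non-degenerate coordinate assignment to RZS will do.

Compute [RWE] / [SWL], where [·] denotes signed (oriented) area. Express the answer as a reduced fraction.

[RWE]:[SWL] = 6/5

Assign R = (0, 0), Z = (1, 0), S = (0, 1) — the answer is frame-independent, so this choice is without loss of generality.
1. N is the centroid of triangle SRZ ⇒ N = (1/3, 1/3)
2. L lies on line RS with RL:LS = 4:5 ⇒ L = (0, 4/9)
3. W lies on line RN with RW:WN = 1:4 ⇒ W = (1/15, 1/15)
4. E is the intersection of line NL and line ZS ⇒ E = (5/6, 1/6)
2·[RWE] = -2/45, 2·[SWL] = -1/27
[RWE]:[SWL] = -2/45:-1/27 = 6/5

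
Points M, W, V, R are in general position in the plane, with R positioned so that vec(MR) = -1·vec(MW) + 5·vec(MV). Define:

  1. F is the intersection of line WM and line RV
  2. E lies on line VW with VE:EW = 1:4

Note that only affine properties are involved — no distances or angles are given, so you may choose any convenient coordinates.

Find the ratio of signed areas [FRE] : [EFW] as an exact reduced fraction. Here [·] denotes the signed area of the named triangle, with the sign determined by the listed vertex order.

[FRE]:[EFW] = -5/4

Set M = (0, 0), W = (1, 0), V = (0, 1), R = (-1, 5); any affine frame gives the same invariant.
1. F is the intersection of line WM and line RV ⇒ F = (1/4, 0)
2. E lies on line VW with VE:EW = 1:4 ⇒ E = (1/5, 4/5)
2·[FRE] = -3/4, 2·[EFW] = 3/5
[FRE]:[EFW] = -3/4:3/5 = -5/4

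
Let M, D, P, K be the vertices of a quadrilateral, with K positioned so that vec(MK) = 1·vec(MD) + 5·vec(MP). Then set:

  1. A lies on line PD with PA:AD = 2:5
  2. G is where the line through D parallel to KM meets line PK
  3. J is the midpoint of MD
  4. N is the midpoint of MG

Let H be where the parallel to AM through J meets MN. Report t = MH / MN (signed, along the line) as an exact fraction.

t = -1/4

Choose coordinates M = (0, 0), D = (1, 0), P = (0, 1), K = (1, 5).
1. A lies on line PD with PA:AD = 2:5 ⇒ A = (2/7, 5/7)
2. G is where the line through D parallel to KM meets line PK ⇒ G = (6, 25)
3. J is the midpoint of MD ⇒ J = (1/2, 0)
4. N is the midpoint of MG ⇒ N = (3, 25/2)
through J parallel to AM: direction (-2/7, -5/7); meets MN at H = (-3/4, -25/8)
H = M + t·(N−M) with t = -1/4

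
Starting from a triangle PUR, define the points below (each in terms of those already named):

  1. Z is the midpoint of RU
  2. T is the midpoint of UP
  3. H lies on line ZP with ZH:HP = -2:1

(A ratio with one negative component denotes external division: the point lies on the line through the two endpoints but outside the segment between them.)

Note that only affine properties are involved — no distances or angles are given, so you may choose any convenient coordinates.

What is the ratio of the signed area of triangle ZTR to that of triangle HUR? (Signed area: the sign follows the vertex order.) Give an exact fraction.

Assign P = (0, 0), U = (1, 0), R = (0, 1) — the answer is frame-independent, so this choice is without loss of generality.
1. Z is the midpoint of RU ⇒ Z = (1/2, 1/2)
2. T is the midpoint of UP ⇒ T = (1/2, 0)
3. H lies on line ZP with ZH:HP = -2:1 ⇒ H = (-1/2, -1/2)
2·[ZTR] = -1/4, 2·[HUR] = 2
[ZTR]:[HUR] = -1/4:2 = -1/8

[ZTR]:[HUR] = -1/8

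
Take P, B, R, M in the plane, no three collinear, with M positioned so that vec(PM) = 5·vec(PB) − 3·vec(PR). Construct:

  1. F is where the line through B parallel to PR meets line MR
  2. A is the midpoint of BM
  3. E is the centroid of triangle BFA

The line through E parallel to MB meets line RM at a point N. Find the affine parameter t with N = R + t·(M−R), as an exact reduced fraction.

Work in coordinates with P = (0, 0), B = (1, 0), R = (0, 1), M = (5, -3).
1. F is where the line through B parallel to PR meets line MR ⇒ F = (1, 1/5)
2. A is the midpoint of BM ⇒ A = (3, -3/2)
3. E is the centroid of triangle BFA ⇒ E = (5/3, -13/30)
through E parallel to MB: direction (-4, 3); meets RM at N = (11/3, -29/15)
N = R + t·(M−R) with t = 11/15

t = 11/15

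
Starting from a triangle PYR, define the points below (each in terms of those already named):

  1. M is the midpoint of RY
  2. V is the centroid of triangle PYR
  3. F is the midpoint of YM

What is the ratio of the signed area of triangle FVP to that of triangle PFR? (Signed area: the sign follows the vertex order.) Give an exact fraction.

Set P = (0, 0), Y = (1, 0), R = (0, 1); any affine frame gives the same invariant.
1. M is the midpoint of RY ⇒ M = (1/2, 1/2)
2. V is the centroid of triangle PYR ⇒ V = (1/3, 1/3)
3. F is the midpoint of YM ⇒ F = (3/4, 1/4)
2·[FVP] = 1/6, 2·[PFR] = 3/4
[FVP]:[PFR] = 1/6:3/4 = 2/9

[FVP]:[PFR] = 2/9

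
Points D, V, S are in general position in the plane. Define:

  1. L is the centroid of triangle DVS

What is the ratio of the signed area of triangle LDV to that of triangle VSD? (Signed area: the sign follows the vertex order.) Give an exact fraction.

[LDV]:[VSD] = 1/3

Work in coordinates with D = (0, 0), V = (1, 0), S = (0, 1).
1. L is the centroid of triangle DVS ⇒ L = (1/3, 1/3)
2·[LDV] = 1/3, 2·[VSD] = 1
[LDV]:[VSD] = 1/3:1 = 1/3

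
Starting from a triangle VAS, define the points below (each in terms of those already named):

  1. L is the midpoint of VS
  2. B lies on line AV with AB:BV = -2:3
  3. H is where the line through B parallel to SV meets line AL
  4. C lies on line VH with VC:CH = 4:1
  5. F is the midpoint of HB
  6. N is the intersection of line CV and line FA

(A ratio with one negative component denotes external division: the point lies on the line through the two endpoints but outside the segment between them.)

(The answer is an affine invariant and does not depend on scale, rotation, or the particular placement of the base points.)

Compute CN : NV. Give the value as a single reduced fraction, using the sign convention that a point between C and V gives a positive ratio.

CN:NV = -9/5

Assign V = (0, 0), A = (1, 0), S = (0, 1) — the answer is frame-independent, so this choice is without loss of generality.
1. L is the midpoint of VS ⇒ L = (0, 1/2)
2. B lies on line AV with AB:BV = -2:3 ⇒ B = (3, 0)
3. H is where the line through B parallel to SV meets line AL ⇒ H = (3, -1)
4. C lies on line VH with VC:CH = 4:1 ⇒ C = (12/5, -4/5)
5. F is the midpoint of HB ⇒ F = (3, -1/2)
6. N is the intersection of line CV and line FA ⇒ N = (-3, 1)
N = C + t·(V−C) with t = 9/4, so CN:NV = t:(1−t) = 9/4:-5/4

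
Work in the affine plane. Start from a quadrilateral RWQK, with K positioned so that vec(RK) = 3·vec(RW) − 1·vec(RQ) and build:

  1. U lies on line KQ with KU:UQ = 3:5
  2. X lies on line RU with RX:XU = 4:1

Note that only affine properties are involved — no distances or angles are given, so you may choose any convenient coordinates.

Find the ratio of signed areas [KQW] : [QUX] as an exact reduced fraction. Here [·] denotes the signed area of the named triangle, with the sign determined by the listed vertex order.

[KQW]:[QUX] = -8/3

Assign R = (0, 0), W = (1, 0), Q = (0, 1), K = (3, -1) — the answer is frame-independent, so this choice is without loss of generality.
1. U lies on line KQ with KU:UQ = 3:5 ⇒ U = (15/8, -1/4)
2. X lies on line RU with RX:XU = 4:1 ⇒ X = (3/2, -1/5)
2·[KQW] = 1, 2·[QUX] = -3/8
[KQW]:[QUX] = 1:-3/8 = -8/3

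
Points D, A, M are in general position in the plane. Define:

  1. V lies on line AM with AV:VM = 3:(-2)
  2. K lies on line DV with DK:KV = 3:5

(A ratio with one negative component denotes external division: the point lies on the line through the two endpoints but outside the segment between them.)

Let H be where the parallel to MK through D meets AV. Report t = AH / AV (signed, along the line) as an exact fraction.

Choose coordinates D = (0, 0), A = (1, 0), M = (0, 1).
1. V lies on line AM with AV:VM = 3:(-2) ⇒ V = (-2, 3)
2. K lies on line DV with DK:KV = 3:5 ⇒ K = (-3/4, 9/8)
through D parallel to MK: direction (-3/4, 1/8); meets AV at H = (6/5, -1/5)
H = A + t·(V−A) with t = -1/15

t = -1/15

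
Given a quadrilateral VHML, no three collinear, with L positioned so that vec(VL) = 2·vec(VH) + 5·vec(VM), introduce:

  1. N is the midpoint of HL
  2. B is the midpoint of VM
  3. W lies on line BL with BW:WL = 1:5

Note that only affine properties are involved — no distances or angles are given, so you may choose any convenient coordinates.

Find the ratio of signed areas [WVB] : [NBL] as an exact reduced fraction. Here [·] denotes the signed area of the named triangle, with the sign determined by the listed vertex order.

Assign V = (0, 0), H = (1, 0), M = (0, 1), L = (2, 5) — the answer is frame-independent, so this choice is without loss of generality.
1. N is the midpoint of HL ⇒ N = (3/2, 5/2)
2. B is the midpoint of VM ⇒ B = (0, 1/2)
3. W lies on line BL with BW:WL = 1:5 ⇒ W = (1/3, 5/4)
2·[WVB] = -1/6, 2·[NBL] = -11/4
[WVB]:[NBL] = -1/6:-11/4 = 2/33

[WVB]:[NBL] = 2/33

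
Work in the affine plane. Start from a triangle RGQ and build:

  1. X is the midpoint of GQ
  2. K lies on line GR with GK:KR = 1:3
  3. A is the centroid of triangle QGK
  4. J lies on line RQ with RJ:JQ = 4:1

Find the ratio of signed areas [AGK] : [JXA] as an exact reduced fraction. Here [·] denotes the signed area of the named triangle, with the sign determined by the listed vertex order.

[AGK]:[JXA] = 10/7

Work in coordinates with R = (0, 0), G = (1, 0), Q = (0, 1).
1. X is the midpoint of GQ ⇒ X = (1/2, 1/2)
2. K lies on line GR with GK:KR = 1:3 ⇒ K = (3/4, 0)
3. A is the centroid of triangle QGK ⇒ A = (7/12, 1/3)
4. J lies on line RQ with RJ:JQ = 4:1 ⇒ J = (0, 4/5)
2·[AGK] = -1/12, 2·[JXA] = -7/120
[AGK]:[JXA] = -1/12:-7/120 = 10/7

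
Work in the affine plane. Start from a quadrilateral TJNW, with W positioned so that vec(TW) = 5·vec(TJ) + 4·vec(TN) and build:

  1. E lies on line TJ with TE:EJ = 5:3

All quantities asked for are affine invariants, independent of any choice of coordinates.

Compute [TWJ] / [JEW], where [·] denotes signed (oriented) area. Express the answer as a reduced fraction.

Choose coordinates T = (0, 0), J = (1, 0), N = (0, 1), W = (5, 4).
1. E lies on line TJ with TE:EJ = 5:3 ⇒ E = (5/8, 0)
2·[TWJ] = -4, 2·[JEW] = -3/2
[TWJ]:[JEW] = -4:-3/2 = 8/3

[TWJ]:[JEW] = 8/3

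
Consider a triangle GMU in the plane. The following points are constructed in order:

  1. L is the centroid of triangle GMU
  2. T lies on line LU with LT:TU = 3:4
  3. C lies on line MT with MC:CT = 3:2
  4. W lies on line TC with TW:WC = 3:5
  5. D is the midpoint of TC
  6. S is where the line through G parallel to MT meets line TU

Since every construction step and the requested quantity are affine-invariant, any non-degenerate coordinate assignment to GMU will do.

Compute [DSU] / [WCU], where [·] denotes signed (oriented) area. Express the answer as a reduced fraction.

[DSU]:[WCU] = -17/5

Work in coordinates with G = (0, 0), M = (1, 0), U = (0, 1).
1. L is the centroid of triangle GMU ⇒ L = (1/3, 1/3)
2. T lies on line LU with LT:TU = 3:4 ⇒ T = (4/21, 13/21)
3. C lies on line MT with MC:CT = 3:2 ⇒ C = (18/35, 13/35)
4. W lies on line TC with TW:WC = 3:5 ⇒ W = (131/420, 221/420)
5. D is the midpoint of TC ⇒ D = (37/105, 52/105)
6. S is where the line through G parallel to MT meets line TU ⇒ S = (17/21, -13/21)
2·[DSU] = -17/105, 2·[WCU] = 1/21
[DSU]:[WCU] = -17/105:1/21 = -17/5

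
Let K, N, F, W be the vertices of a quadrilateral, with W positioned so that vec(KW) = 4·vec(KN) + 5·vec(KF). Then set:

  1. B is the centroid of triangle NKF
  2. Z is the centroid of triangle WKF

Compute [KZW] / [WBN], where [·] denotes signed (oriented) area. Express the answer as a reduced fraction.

Set K = (0, 0), N = (1, 0), F = (0, 1), W = (4, 5); any affine frame gives the same invariant.
1. B is the centroid of triangle NKF ⇒ B = (1/3, 1/3)
2. Z is the centroid of triangle WKF ⇒ Z = (4/3, 2)
2·[KZW] = -4/3, 2·[WBN] = 13/3
[KZW]:[WBN] = -4/3:13/3 = -4/13

[KZW]:[WBN] = -4/13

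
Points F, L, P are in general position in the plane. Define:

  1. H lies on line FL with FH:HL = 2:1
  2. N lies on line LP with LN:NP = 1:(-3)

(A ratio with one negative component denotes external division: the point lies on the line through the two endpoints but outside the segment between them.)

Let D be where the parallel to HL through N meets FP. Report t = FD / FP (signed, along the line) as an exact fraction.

t = -1/2

Assign F = (0, 0), L = (1, 0), P = (0, 1) — the answer is frame-independent, so this choice is without loss of generality.
1. H lies on line FL with FH:HL = 2:1 ⇒ H = (2/3, 0)
2. N lies on line LP with LN:NP = 1:(-3) ⇒ N = (3/2, -1/2)
through N parallel to HL: direction (1/3, 0); meets FP at D = (0, -1/2)
D = F + t·(P−F) with t = -1/2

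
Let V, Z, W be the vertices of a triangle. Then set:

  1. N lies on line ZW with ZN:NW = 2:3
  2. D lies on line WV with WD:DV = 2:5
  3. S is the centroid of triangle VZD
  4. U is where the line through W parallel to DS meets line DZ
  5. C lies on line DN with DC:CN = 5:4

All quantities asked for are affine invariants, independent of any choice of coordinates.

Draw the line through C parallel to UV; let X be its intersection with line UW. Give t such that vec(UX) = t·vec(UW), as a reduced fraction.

Work in coordinates with V = (0, 0), Z = (1, 0), W = (0, 1).
1. N lies on line ZW with ZN:NW = 2:3 ⇒ N = (3/5, 2/5)
2. D lies on line WV with WD:DV = 2:5 ⇒ D = (0, 5/7)
3. S is the centroid of triangle VZD ⇒ S = (1/3, 5/21)
4. U is where the line through W parallel to DS meets line DZ ⇒ U = (2/5, 3/7)
5. C lies on line DN with DC:CN = 5:4 ⇒ C = (1/3, 34/63)
through C parallel to UV: direction (-2/5, -3/7); meets UW at X = (103/315, 235/441)
X = U + t·(W−U) with t = 23/126

t = 23/126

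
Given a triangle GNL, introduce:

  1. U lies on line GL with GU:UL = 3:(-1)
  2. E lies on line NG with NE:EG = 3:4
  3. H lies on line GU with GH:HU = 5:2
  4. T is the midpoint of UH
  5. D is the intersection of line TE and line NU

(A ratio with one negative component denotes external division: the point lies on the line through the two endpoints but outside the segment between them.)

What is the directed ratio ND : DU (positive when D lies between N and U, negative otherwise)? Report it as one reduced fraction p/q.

ND:DU = -9/2

Work in coordinates with G = (0, 0), N = (1, 0), L = (0, 1).
1. U lies on line GL with GU:UL = 3:(-1) ⇒ U = (0, 3/2)
2. E lies on line NG with NE:EG = 3:4 ⇒ E = (4/7, 0)
3. H lies on line GU with GH:HU = 5:2 ⇒ H = (0, 15/14)
4. T is the midpoint of UH ⇒ T = (0, 9/7)
5. D is the intersection of line TE and line NU ⇒ D = (-2/7, 27/14)
D = N + t·(U−N) with t = 9/7, so ND:DU = t:(1−t) = 9/7:-2/7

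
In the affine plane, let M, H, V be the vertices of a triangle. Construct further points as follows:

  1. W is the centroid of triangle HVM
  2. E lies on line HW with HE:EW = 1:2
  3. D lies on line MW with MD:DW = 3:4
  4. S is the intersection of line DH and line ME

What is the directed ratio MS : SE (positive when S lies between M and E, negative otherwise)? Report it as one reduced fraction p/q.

MS:SE = 9/4

Set M = (0, 0), H = (1, 0), V = (0, 1); any affine frame gives the same invariant.
1. W is the centroid of triangle HVM ⇒ W = (1/3, 1/3)
2. E lies on line HW with HE:EW = 1:2 ⇒ E = (7/9, 1/9)
3. D lies on line MW with MD:DW = 3:4 ⇒ D = (1/7, 1/7)
4. S is the intersection of line DH and line ME ⇒ S = (7/13, 1/13)
S = M + t·(E−M) with t = 9/13, so MS:SE = t:(1−t) = 9/13:4/13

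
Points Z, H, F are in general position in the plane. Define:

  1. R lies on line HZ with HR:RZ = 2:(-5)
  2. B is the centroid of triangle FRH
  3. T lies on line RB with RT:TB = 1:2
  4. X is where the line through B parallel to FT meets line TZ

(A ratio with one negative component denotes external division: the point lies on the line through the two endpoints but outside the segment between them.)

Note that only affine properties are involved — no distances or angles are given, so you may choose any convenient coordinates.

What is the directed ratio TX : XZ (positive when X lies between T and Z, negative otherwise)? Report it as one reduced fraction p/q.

Set Z = (0, 0), H = (1, 0), F = (0, 1); any affine frame gives the same invariant.
1. R lies on line HZ with HR:RZ = 2:(-5) ⇒ R = (5/3, 0)
2. B is the centroid of triangle FRH ⇒ B = (8/9, 1/3)
3. T lies on line RB with RT:TB = 1:2 ⇒ T = (38/27, 1/9)
4. X is where the line through B parallel to FT meets line TZ ⇒ X = (34/27, 17/171)
X = T + t·(Z−T) with t = 2/19, so TX:XZ = t:(1−t) = 2/19:17/19

TX:XZ = 2/17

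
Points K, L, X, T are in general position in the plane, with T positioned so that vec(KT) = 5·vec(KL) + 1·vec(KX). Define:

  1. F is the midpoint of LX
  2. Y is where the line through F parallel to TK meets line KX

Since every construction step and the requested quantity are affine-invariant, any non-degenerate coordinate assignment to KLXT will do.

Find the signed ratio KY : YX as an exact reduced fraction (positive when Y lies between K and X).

KY:YX = 2/3

Set K = (0, 0), L = (1, 0), X = (0, 1), T = (5, 1); any affine frame gives the same invariant.
1. F is the midpoint of LX ⇒ F = (1/2, 1/2)
2. Y is where the line through F parallel to TK meets line KX ⇒ Y = (0, 2/5)
Y = K + t·(X−K) with t = 2/5, so KY:YX = t:(1−t) = 2/5:3/5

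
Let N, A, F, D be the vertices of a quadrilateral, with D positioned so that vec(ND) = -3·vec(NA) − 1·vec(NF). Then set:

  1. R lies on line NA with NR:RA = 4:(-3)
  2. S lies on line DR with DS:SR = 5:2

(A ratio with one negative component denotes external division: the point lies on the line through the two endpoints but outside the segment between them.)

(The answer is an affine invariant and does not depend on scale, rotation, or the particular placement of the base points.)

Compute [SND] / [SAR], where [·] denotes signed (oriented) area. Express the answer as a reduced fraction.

Choose coordinates N = (0, 0), A = (1, 0), F = (0, 1), D = (-3, -1).
1. R lies on line NA with NR:RA = 4:(-3) ⇒ R = (4, 0)
2. S lies on line DR with DS:SR = 5:2 ⇒ S = (2, -2/7)
2·[SND] = 20/7, 2·[SAR] = -6/7
[SND]:[SAR] = 20/7:-6/7 = -10/3

[SND]:[SAR] = -10/3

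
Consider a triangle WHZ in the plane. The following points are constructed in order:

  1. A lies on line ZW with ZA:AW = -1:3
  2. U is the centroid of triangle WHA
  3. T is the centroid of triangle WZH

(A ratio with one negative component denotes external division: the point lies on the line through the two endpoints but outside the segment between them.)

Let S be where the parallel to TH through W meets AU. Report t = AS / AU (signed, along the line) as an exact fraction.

Assign W = (0, 0), H = (1, 0), Z = (0, 1) — the answer is frame-independent, so this choice is without loss of generality.
1. A lies on line ZW with ZA:AW = -1:3 ⇒ A = (0, 3/2)
2. U is the centroid of triangle WHA ⇒ U = (1/3, 1/2)
3. T is the centroid of triangle WZH ⇒ T = (1/3, 1/3)
through W parallel to TH: direction (2/3, -1/3); meets AU at S = (3/5, -3/10)
S = A + t·(U−A) with t = 9/5

t = 9/5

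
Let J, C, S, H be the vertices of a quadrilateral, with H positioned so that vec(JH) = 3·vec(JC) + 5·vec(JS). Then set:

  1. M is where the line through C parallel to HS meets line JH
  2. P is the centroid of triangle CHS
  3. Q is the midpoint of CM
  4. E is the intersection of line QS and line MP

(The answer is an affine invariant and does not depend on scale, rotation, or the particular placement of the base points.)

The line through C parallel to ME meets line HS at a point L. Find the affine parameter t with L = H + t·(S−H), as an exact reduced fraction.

Assign J = (0, 0), C = (1, 0), S = (0, 1), H = (3, 5) — the answer is frame-independent, so this choice is without loss of generality.
1. M is where the line through C parallel to HS meets line JH ⇒ M = (-4, -20/3)
2. P is the centroid of triangle CHS ⇒ P = (4/3, 2)
3. Q is the midpoint of CM ⇒ Q = (-3/2, -10/3)
4. E is the intersection of line QS and line MP ⇒ E = (-12/13, -5/3)
through C parallel to ME: direction (40/13, 5); meets HS at L = (9, 13)
L = H + t·(S−H) with t = -2

t = -2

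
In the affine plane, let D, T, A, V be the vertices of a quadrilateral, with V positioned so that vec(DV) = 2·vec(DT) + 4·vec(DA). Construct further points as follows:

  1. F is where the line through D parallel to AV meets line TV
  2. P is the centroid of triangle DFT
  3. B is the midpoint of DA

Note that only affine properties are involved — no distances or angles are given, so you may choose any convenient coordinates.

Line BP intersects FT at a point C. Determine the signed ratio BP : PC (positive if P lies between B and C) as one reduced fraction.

Set D = (0, 0), T = (1, 0), A = (0, 1), V = (2, 4); any affine frame gives the same invariant.
1. F is where the line through D parallel to AV meets line TV ⇒ F = (8/5, 12/5)
2. P is the centroid of triangle DFT ⇒ P = (13/15, 4/5)
3. B is the midpoint of DA ⇒ B = (0, 1/2)
line BP meets FT at C = (117/95, 88/95)
P = B + t·(C−B) with t = 19/27, so BP:PC = 19/27:8/27

BP:PC = 19/8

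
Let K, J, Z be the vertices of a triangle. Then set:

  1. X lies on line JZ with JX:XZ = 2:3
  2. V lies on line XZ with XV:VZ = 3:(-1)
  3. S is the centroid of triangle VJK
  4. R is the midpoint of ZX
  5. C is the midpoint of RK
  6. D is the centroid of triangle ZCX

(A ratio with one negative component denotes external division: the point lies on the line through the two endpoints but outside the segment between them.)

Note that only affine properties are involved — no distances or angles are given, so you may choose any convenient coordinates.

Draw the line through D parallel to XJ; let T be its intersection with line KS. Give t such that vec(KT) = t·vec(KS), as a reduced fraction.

Choose coordinates K = (0, 0), J = (1, 0), Z = (0, 1).
1. X lies on line JZ with JX:XZ = 2:3 ⇒ X = (3/5, 2/5)
2. V lies on line XZ with XV:VZ = 3:(-1) ⇒ V = (-3/10, 13/10)
3. S is the centroid of triangle VJK ⇒ S = (7/30, 13/30)
4. R is the midpoint of ZX ⇒ R = (3/10, 7/10)
5. C is the midpoint of RK ⇒ C = (3/20, 7/20)
6. D is the centroid of triangle ZCX ⇒ D = (1/4, 7/12)
through D parallel to XJ: direction (2/5, -2/5); meets KS at T = (7/24, 13/24)
T = K + t·(S−K) with t = 5/4

t = 5/4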